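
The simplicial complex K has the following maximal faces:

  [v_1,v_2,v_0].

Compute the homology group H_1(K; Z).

Order the vertices as v_0 < v_1 < v_2. Listing each simplex with vertices in this order, K has dimension 2 with simplices:

  0-simplices (3): [v_0], [v_1], [v_2]
  1-simplices (3): [v_0,v_1], [v_0,v_2], [v_1,v_2]
  2-simplices (1): [v_0,v_1,v_2]

giving chain groups C_0 ≅ Z^3, C_1 ≅ Z^3, C_2 ≅ Z^1.

∂_1: C_1 → C_0 sends each edge [p,q] (with p < q) to q − p. For instance
  ∂[v_0,v_1] = [v_1] − [v_0].
This gives a 3×3 integer matrix of rank 2; reducing to Smith normal form yields diagonal entries (1,1).

The boundary map ∂_2: C_2 → C_1 maps a triangle to the signed sum of its edges. For instance
  ∂[v_0,v_1,v_2] = [v_1,v_2] − [v_0,v_2] + [v_0,v_1].
This gives a 3×1 integer matrix of rank 1; reducing to Smith normal form yields diagonal entries (1).

From H_k ≅ ker(∂_k) / im(∂_{k+1}) we obtain:

  H_1: rank ker ∂_1 − rank ∂_2 = (3 − 2) − 1 = 0, and the invariant factors of ∂_2 are all 1, so H_1 = 0.

H_1 = 0.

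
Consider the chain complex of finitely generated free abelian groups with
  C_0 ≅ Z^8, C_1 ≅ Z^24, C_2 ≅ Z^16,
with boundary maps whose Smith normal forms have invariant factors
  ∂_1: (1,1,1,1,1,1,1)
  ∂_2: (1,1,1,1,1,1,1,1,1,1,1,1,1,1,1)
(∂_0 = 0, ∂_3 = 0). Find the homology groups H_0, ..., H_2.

H_0 ≅ Z,  H_1 ≅ Z^2,  H_2 ≅ Z.

H_0: b_0 = 8 − 0 − 7 = 1; torsion from ∂_1 factors > 1: none. So H_0 ≅ Z.
H_1: b_1 = 24 − 7 − 15 = 2; torsion from ∂_2 factors > 1: none. So H_1 ≅ Z^2.
H_2: b_2 = 16 − 15 − 0 = 1; torsion from ∂_3 factors > 1: none. So H_2 ≅ Z.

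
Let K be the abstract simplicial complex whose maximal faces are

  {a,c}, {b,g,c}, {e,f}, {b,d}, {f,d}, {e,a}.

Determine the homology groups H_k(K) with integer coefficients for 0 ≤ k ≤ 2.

H_0 ≅ Z,  H_1 ≅ Z,  H_2 = 0.

Take the total order a < b < c < d < e < f < g on the vertex set. Then K (dimension 2) consists of the simplices:

  0-simplices (7): a, b, c, d, e, f, g
  1-simplices (8): ac, ae, bc, bd, bg, cg, df, ef
  2-simplices (1): bcg

so the chain groups are C_0 ≅ Z^7, C_1 ≅ Z^8, C_2 ≅ Z^1.

Boundary ∂_1: C_1 → C_0 is given by ∂[p,q] = [q] − [p].
The resulting 7×8 matrix has rank 6, and its Smith normal form has invariant factors (1,1,1,1,1,1).

∂_2: C_2 → C_1 maps a triangle to the signed sum of its edges. For instance
  ∂bcg = cg − bg + bc.
As a 8×1 matrix over Z this has rank 1, with invariant factors (1).

From H_k ≅ ker(∂_k) / im(∂_{k+1}) we obtain:

  H_0: rank C_0 − rank ∂_1 = 7 − 6 = 1, and the invariant factors of ∂_1 are all 1, so H_0 ≅ Z.
  H_1: rank ker ∂_1 − rank ∂_2 = (8 − 6) − 1 = 1, and the invariant factors of ∂_2 are all 1, so H_1 ≅ Z.
  H_2: rank ker ∂_2 − rank ∂_3 = (1 − 1) − 0 = 0, and there is no ∂_3, so H_2 ≅ 0.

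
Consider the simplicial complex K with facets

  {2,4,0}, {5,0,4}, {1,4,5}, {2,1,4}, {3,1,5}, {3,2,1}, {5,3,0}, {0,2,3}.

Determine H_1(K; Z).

H_1 = 0.

Order the vertices as 0 < 1 < 2 < 3 < 4 < 5. Listing each simplex with vertices in this order, K has dimension 2 with simplices:

  0-simplices (6): [0], [1], [2], [3], [4], [5]
  1-simplices (12): [0,2], [0,3], [0,4], [0,5], [1,2], [1,3], [1,4], [1,5], [2,3], [2,4], [3,5], [4,5]
  2-simplices (8): [0,2,3], [0,2,4], [0,3,5], [0,4,5], [1,2,3], [1,2,4], [1,3,5], [1,4,5]

giving chain groups C_0 ≅ Z^6, C_1 ≅ Z^12, C_2 ≅ Z^8.

∂_1: C_1 → C_0 maps an edge to its endpoints' difference, ∂[p,q] = q − p. For instance
  ∂[1,2] = [2] − [1].
As a 6×12 matrix over Z this has rank 5, with invariant factors (1,1,1,1,1).

The boundary map ∂_2: C_2 → C_1 sends each 2-simplex [p,q,r] to [q,r] − [p,r] + [p,q]. For instance
  ∂[0,2,4] = [2,4] − [0,4] + [0,2],
  ∂[0,2,3] = [2,3] − [0,3] + [0,2].
This gives a 12×8 integer matrix of rank 7; reducing to Smith normal form yields diagonal entries (1,1,1,1,1,1,1).

Now H_k = ker ∂_k / im ∂_{k+1}, so:

  H_1: rank ker ∂_1 − rank ∂_2 = (12 − 5) − 7 = 0, and the invariant factors of ∂_2 are all 1, so H_1 = 0.

(K is a triangulation of the 2-sphere S^2.)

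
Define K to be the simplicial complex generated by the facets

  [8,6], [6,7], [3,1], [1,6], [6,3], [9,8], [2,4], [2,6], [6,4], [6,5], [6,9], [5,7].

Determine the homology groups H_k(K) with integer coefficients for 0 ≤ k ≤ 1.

K has 9 vertices, 12 edges.
rank ∂_0 = 0, rank ∂_1 = 8 ⇒ b_0 = 9 − 0 − 8 = 1; all invariant factors of ∂_1 are 1 so no torsion. So H_0 = Z.
rank ∂_1 = 8, rank ∂_2 = 0 ⇒ b_1 = 12 − 8 − 0 = 4. So H_1 = Z^4.

H_0 ≅ Z,  H_1 ≅ Z^4.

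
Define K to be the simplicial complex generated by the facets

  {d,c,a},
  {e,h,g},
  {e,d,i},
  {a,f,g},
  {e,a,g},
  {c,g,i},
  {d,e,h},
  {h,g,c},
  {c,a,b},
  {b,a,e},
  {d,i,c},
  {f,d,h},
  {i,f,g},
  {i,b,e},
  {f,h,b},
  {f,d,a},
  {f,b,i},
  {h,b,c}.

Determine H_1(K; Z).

H_1 = Z^2.

K has 9 vertices, 27 edges, 18 triangles.
rank ∂_1 = 8, rank ∂_2 = 17 ⇒ b_1 = 27 − 8 − 17 = 2; all invariant factors of ∂_2 are 1 so no torsion. So H_1 ≅ Z^2.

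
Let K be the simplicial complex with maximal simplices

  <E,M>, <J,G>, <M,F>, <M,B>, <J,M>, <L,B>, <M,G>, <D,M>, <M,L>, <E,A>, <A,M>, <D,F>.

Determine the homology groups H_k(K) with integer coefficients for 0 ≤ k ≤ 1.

H_0 ≅ Z,  H_1 ≅ Z^4.

Take the total order A < B < D < E < F < G < J < L < M on the vertex set. Then K (dimension 1) consists of the simplices:

  0-simplices (9): A, B, D, E, F, G, J, L, M
  1-simplices (12): AE, AM, BL, BM, DF, DM, EM, FM, GJ, GM, JM, LM

giving chain groups C_0 ≅ Z^9, C_1 ≅ Z^12.

∂_1: C_1 → C_0 sends each edge [p,q] (with p < q) to q − p.
The resulting 9×12 matrix has rank 8, and its Smith normal form has invariant factors (1,1,1,1,1,1,1,1).

Reading off H_k = ker ∂_k / im ∂_{k+1}:

  H_0: rank C_0 − rank ∂_1 = 9 − 8 = 1, and the invariant factors of ∂_1 are all 1, so H_0 = Z.
  H_1: rank ker ∂_1 − rank ∂_2 = (12 − 8) − 0 = 4, and there is no ∂_2, so H_1 = Z^4.

As a check, the Euler characteristic is 9 − 12 = -3, which agrees with 1 − 4 = -3.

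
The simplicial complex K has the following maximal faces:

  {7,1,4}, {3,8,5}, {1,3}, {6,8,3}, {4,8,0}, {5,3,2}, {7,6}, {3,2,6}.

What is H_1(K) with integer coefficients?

Take the total order 0 < 1 < 2 < 3 < 4 < 5 < 6 < 7 < 8 on the vertex set. Then K (dimension 2) consists of the simplices:

  0-simplices (9): [0], [1], [2], [3], [4], [5], [6], [7], [8]
  1-simplices (16): [0,4], [0,8], [1,3], [1,4], [1,7], [2,3], [2,5], [2,6], [3,5], [3,6], [3,8], [4,7], [4,8], [5,8], [6,7], [6,8]
  2-simplices (6): [0,4,8], [1,4,7], [2,3,5], [2,3,6], [3,5,8], [3,6,8]

so the chain groups are C_0 ≅ Z^9, C_1 ≅ Z^16, C_2 ≅ Z^6.

The boundary map ∂_1: C_1 → C_0 is given by ∂[p,q] = [q] − [p].
This gives a 9×16 integer matrix of rank 8; reducing to Smith normal form yields diagonal entries (1,1,1,1,1,1,1,1).

Boundary ∂_2: C_2 → C_1 sends each 2-simplex [p,q,r] to [q,r] − [p,r] + [p,q]. For instance
  ∂[3,6,8] = [6,8] − [3,8] + [3,6],
  ∂[3,5,8] = [5,8] − [3,8] + [3,5].
The 16×6 boundary matrix has rank 6 and Smith normal form diag(1,1,1,1,1,1).

Reading off H_k = ker ∂_k / im ∂_{k+1}:

  H_1: rank ker ∂_1 − rank ∂_2 = (16 − 8) − 6 = 2, and the invariant factors of ∂_2 are all 1, so H_1 = Z^2.

H_1 ≅ Z^2.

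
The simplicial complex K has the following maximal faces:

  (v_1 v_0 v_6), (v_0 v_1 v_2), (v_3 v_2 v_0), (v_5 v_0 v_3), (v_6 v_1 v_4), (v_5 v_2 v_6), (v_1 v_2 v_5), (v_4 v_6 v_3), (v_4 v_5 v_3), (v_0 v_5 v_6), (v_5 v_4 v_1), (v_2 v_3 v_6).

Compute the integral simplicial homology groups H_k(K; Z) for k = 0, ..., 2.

Order the vertices as v_0 < v_1 < v_2 < v_3 < v_4 < v_5 < v_6. Listing each simplex with vertices in this order, K has dimension 2 with simplices:

  0-simplices (7): [v_0], [v_1], [v_2], [v_3], [v_4], [v_5], [v_6]
  1-simplices (18): (18 of them)
  2-simplices (12): (12 of them)

Hence C_0 ≅ Z^7, C_1 ≅ Z^18, C_2 ≅ Z^12.

The boundary map ∂_1: C_1 → C_0 sends each edge [p,q] (with p < q) to q − p.
As a 7×18 matrix over Z this has rank 6, with invariant factors (1,1,1,1,1,1).

∂_2: C_2 → C_1 maps a triangle to the signed sum of its edges. For instance
  ∂[v_1,v_2,v_5] = [v_2,v_5] − [v_1,v_5] + [v_1,v_2],
  ∂[v_0,v_3,v_5] = [v_3,v_5] − [v_0,v_5] + [v_0,v_3].
The 18×12 boundary matrix has rank 12 and Smith normal form diag(1,1,1,1,1,1,1,1,1,1,1,2).

From H_k ≅ ker(∂_k) / im(∂_{k+1}) we obtain:

  H_0: rank C_0 − rank ∂_1 = 7 − 6 = 1, and the invariant factors of ∂_1 are all 1, so H_0 ≅ Z.
  H_1: rank ker ∂_1 − rank ∂_2 = (18 − 6) − 12 = 0, and ∂_2 has invariant factor 2 > 1, so H_1 ≅ Z/2.
  H_2: rank ker ∂_2 − rank ∂_3 = (12 − 12) − 0 = 0, and there is no ∂_3, so H_2 ≅ 0.

(K is a triangulation of the real projective plane RP^2.)

H_0 = Z,  H_1 = Z/2,  H_2 = 0.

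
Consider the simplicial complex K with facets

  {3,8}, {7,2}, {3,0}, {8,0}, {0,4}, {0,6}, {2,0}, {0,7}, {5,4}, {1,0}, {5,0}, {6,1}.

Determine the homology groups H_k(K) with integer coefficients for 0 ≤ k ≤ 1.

Take the total order 0 < 1 < 2 < 3 < 4 < 5 < 6 < 7 < 8 on the vertex set. Then K (dimension 1) consists of the simplices:

  0-simplices (9): [0], [1], [2], [3], [4], [5], [6], [7], [8]
  1-simplices (12): [0,1], [0,2], [0,3], [0,4], [0,5], [0,6], [0,7], [0,8], [1,6], [2,7], [3,8], [4,5]

Hence C_0 ≅ Z^9, C_1 ≅ Z^12.

∂_1: C_1 → C_0 maps an edge to its endpoints' difference, ∂[p,q] = q − p.
The resulting 9×12 matrix has rank 8, and its Smith normal form has invariant factors (1,1,1,1,1,1,1,1).

Computing H_k = (kernel of ∂_k) / (image of ∂_{k+1}):

  H_0: rank C_0 − rank ∂_1 = 9 − 8 = 1, and the invariant factors of ∂_1 are all 1, so H_0 = Z.
  H_1: rank ker ∂_1 − rank ∂_2 = (12 − 8) − 0 = 4, and there is no ∂_2, so H_1 = Z^4.

As a check, the Euler characteristic is 9 − 12 = -3, which agrees with 1 − 4 = -3.

H_0 = Z,  H_1 = Z^4.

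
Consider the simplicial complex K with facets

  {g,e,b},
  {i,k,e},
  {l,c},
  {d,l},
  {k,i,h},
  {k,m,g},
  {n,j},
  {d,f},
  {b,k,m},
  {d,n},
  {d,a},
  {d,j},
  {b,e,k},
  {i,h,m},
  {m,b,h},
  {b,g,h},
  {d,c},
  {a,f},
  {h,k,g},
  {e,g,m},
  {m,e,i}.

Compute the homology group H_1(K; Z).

K has 14 vertices, 27 edges, 12 triangles.
rank ∂_1 = 12, rank ∂_2 = 12 ⇒ b_1 = 27 − 12 − 12 = 3; ∂_2 has invariant factor(s) [2] giving torsion. So H_1 ≅ Z^3 ⊕ Z/2.

H_1 = Z^3 ⊕ Z/2.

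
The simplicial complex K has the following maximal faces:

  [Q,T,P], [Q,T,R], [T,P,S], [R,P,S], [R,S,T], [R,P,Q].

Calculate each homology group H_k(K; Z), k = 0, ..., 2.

Take the total order P < Q < R < S < T on the vertex set. Then K (dimension 2) consists of the simplices:

  0-simplices (5): P, Q, R, S, T
  1-simplices (9): PQ, PR, PS, PT, QR, QT, RS, RT, ST
  2-simplices (6): PQR, PQT, PRS, PST, QRT, RST

giving chain groups C_0 ≅ Z^5, C_1 ≅ Z^9, C_2 ≅ Z^6.

Boundary ∂_1: C_1 → C_0 is given by ∂[p,q] = [q] − [p]. For instance
  ∂ST = T − S.
This gives a 5×9 integer matrix of rank 4; reducing to Smith normal form yields diagonal entries (1,1,1,1).

∂_2: C_2 → C_1 acts by ∂[p,q,r] = [q,r] − [p,r] + [p,q]. For instance
  ∂PRS = RS − PS + PR,
  ∂RST = ST − RT + RS.
As a 9×6 matrix over Z this has rank 5, with invariant factors (1,1,1,1,1).

Reading off H_k = ker ∂_k / im ∂_{k+1}:

  H_0: rank C_0 − rank ∂_1 = 5 − 4 = 1, and the invariant factors of ∂_1 are all 1, so H_0 ≅ Z.
  H_1: rank ker ∂_1 − rank ∂_2 = (9 − 4) − 5 = 0, and the invariant factors of ∂_2 are all 1, so H_1 ≅ 0.
  H_2: rank ker ∂_2 − rank ∂_3 = (6 − 5) − 0 = 1, and there is no ∂_3, so H_2 ≅ Z.

(K is a triangulation of the 2-sphere S^2.)

H_0 = Z,  H_1 = 0,  H_2 = Z.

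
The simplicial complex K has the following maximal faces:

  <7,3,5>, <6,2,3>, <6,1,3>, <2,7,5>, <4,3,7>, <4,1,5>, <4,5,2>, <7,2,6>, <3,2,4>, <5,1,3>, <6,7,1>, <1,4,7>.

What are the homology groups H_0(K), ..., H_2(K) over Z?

Take the total order 1 < 2 < 3 < 4 < 5 < 6 < 7 on the vertex set. Then K (dimension 2) consists of the simplices:

  0-simplices (7): [1], [2], [3], [4], [5], [6], [7]
  1-simplices (18): [1,3], [1,4], [1,5], [1,6], [1,7], [2,3], [2,4], [2,5], [2,6], [2,7], [3,4], [3,5], [3,6], [3,7], [4,5], [4,7], [5,7], [6,7]
  2-simplices (12): [1,3,5], [1,3,6], [1,4,5], [1,4,7], [1,6,7], [2,3,4], [2,3,6], [2,4,5], [2,5,7], [2,6,7], [3,4,7], [3,5,7]

so the chain groups are C_0 ≅ Z^7, C_1 ≅ Z^18, C_2 ≅ Z^12.

The boundary map ∂_1: C_1 → C_0 sends each edge [p,q] (with p < q) to q − p. For instance
  ∂[1,3] = [3] − [1].
The resulting 7×18 matrix has rank 6, and its Smith normal form has invariant factors (1,1,1,1,1,1).

∂_2: C_2 → C_1 maps a triangle to the signed sum of its edges. For instance
  ∂[1,4,7] = [4,7] − [1,7] + [1,4],
  ∂[2,3,6] = [3,6] − [2,6] + [2,3].
This gives a 18×12 integer matrix of rank 12; reducing to Smith normal form yields diagonal entries (1,1,1,1,1,1,1,1,1,1,1,2).

Reading off H_k = ker ∂_k / im ∂_{k+1}:

  H_0: rank C_0 − rank ∂_1 = 7 − 6 = 1, and the invariant factors of ∂_1 are all 1, so H_0 ≅ Z.
  H_1: rank ker ∂_1 − rank ∂_2 = (18 − 6) − 12 = 0, and ∂_2 has invariant factor 2 > 1, so H_1 ≅ Z_2.
  H_2: rank ker ∂_2 − rank ∂_3 = (12 − 12) − 0 = 0, and there is no ∂_3, so H_2 ≅ 0.

As a check, the Euler characteristic is 7 − 18 + 12 = 1, which agrees with 1 − 0 + 0 = 1.
(K is a triangulation of the real projective plane RP^2.)

H_0 = Z,  H_1 = Z_2,  H_2 = 0.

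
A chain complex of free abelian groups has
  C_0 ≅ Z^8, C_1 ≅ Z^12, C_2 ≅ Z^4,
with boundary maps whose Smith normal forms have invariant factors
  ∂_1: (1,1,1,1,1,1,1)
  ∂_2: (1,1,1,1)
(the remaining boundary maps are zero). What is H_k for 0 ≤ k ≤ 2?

H_0 ≅ Z,  H_1 ≅ Z,  H_2 = 0.

H_0: b_0 = 8 − 0 − 7 = 1; torsion from ∂_1 factors > 1: none. So H_0 ≅ Z.
H_1: b_1 = 12 − 7 − 4 = 1; torsion from ∂_2 factors > 1: none. So H_1 ≅ Z.
H_2: b_2 = 4 − 4 − 0 = 0; torsion from ∂_3 factors > 1: none. So H_2 ≅ 0.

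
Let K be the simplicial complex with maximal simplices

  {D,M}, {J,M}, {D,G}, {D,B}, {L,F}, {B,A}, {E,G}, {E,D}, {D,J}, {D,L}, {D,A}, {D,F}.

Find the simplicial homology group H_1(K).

H_1 = Z^4.

Order the vertices as A < B < D < E < F < G < J < L < M. Listing each simplex with vertices in this order, K has dimension 1 with simplices:

  0-simplices (9): A, B, D, E, F, G, J, L, M
  1-simplices (12): AB, AD, BD, DE, DF, DG, DJ, DL, DM, EG, FL, JM

Hence C_0 ≅ Z^9, C_1 ≅ Z^12.

Boundary ∂_1: C_1 → C_0 maps an edge to its endpoints' difference, ∂[p,q] = q − p. For instance
  ∂DG = G − D.
This gives a 9×12 integer matrix of rank 8; reducing to Smith normal form yields diagonal entries (1,1,1,1,1,1,1,1).

Now H_k = ker ∂_k / im ∂_{k+1}, so:

  H_1: rank ker ∂_1 − rank ∂_2 = (12 − 8) − 0 = 4, and there is no ∂_2, so H_1 ≅ Z^4.

(K is a triangulation of a wedge of 4 circles.)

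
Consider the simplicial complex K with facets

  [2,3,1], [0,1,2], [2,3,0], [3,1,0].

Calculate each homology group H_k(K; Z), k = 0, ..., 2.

We work with the vertex ordering 0 < 1 < 2 < 3. The simplices of K, each written with vertices in increasing order, are:

  0-simplices (4): [0], [1], [2], [3]
  1-simplices (6): [0,1], [0,2], [0,3], [1,2], [1,3], [2,3]
  2-simplices (4): [0,1,2], [0,1,3], [0,2,3], [1,2,3]

giving chain groups C_0 ≅ Z^4, C_1 ≅ Z^6, C_2 ≅ Z^4.

∂_1: C_1 → C_0 maps an edge to its endpoints' difference, ∂[p,q] = q − p. For instance
  ∂[0,3] = [3] − [0].
As a 4×6 matrix over Z this has rank 3, with invariant factors (1,1,1).

∂_2: C_2 → C_1 sends each 2-simplex [p,q,r] to [q,r] − [p,r] + [p,q]. For instance
  ∂[0,2,3] = [2,3] − [0,3] + [0,2],
  ∂[0,1,2] = [1,2] − [0,2] + [0,1].
The resulting 6×4 matrix has rank 3, and its Smith normal form has invariant factors (1,1,1).

Reading off H_k = ker ∂_k / im ∂_{k+1}:

  H_0: rank C_0 − rank ∂_1 = 4 − 3 = 1, and the invariant factors of ∂_1 are all 1, so H_0 ≅ Z.
  H_1: rank ker ∂_1 − rank ∂_2 = (6 − 3) − 3 = 0, and the invariant factors of ∂_2 are all 1, so H_1 ≅ 0.
  H_2: rank ker ∂_2 − rank ∂_3 = (4 − 3) − 0 = 1, and there is no ∂_3, so H_2 ≅ Z.

As a check, the Euler characteristic is 4 − 6 + 4 = 2, which agrees with 1 − 0 + 1 = 2.

H_0 = Z,  H_1 = 0,  H_2 = Z.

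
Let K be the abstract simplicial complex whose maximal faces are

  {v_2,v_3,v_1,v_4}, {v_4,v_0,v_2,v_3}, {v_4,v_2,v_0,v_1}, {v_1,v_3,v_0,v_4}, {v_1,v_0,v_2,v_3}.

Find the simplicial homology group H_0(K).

H_0 ≅ Z.

We work with the vertex ordering v_0 < v_1 < v_2 < v_3 < v_4. The simplices of K, each written with vertices in increasing order, are:

  0-simplices (5): [v_0], [v_1], [v_2], [v_3], [v_4]
  1-simplices (10): [v_0,v_1], [v_0,v_2], [v_0,v_3], [v_0,v_4], [v_1,v_2], [v_1,v_3], [v_1,v_4], [v_2,v_3], [v_2,v_4], [v_3,v_4]
  2-simplices (10): [v_0,v_1,v_2], [v_0,v_1,v_3], [v_0,v_1,v_4], [v_0,v_2,v_3], [v_0,v_2,v_4], [v_0,v_3,v_4], [v_1,v_2,v_3], [v_1,v_2,v_4], [v_1,v_3,v_4], [v_2,v_3,v_4]
  3-simplices (5): [v_0,v_1,v_2,v_3], [v_0,v_1,v_2,v_4], [v_0,v_1,v_3,v_4], [v_0,v_2,v_3,v_4], [v_1,v_2,v_3,v_4]

giving chain groups C_0 ≅ Z^5, C_1 ≅ Z^10, C_2 ≅ Z^10, C_3 ≅ Z^5.

Boundary ∂_1: C_1 → C_0 maps an edge to its endpoints' difference, ∂[p,q] = q − p. For instance
  ∂[v_0,v_4] = [v_4] − [v_0].
The resulting 5×10 matrix has rank 4, and its Smith normal form has invariant factors (1,1,1,1).

The boundary map ∂_2: C_2 → C_1 maps a triangle to the signed sum of its edges. For instance
  ∂[v_1,v_3,v_4] = [v_3,v_4] − [v_1,v_4] + [v_1,v_3],
  ∂[v_0,v_1,v_3] = [v_1,v_3] − [v_0,v_3] + [v_0,v_1].
The 10×10 boundary matrix has rank 6 and Smith normal form diag(1,1,1,1,1,1).

The boundary map ∂_3: C_3 → C_2 sends each 3-simplex σ to the alternating sum Σ_i (−1)^i (σ with its i-th vertex removed). For instance
  ∂[v_0,v_1,v_3,v_4] = [v_1,v_3,v_4] − [v_0,v_3,v_4] + [v_0,v_1,v_4] − [v_0,v_1,v_3],
  ∂[v_1,v_2,v_3,v_4] = [v_2,v_3,v_4] − [v_1,v_3,v_4] + [v_1,v_2,v_4] − [v_1,v_2,v_3].
The 10×5 boundary matrix has rank 4 and Smith normal form diag(1,1,1,1).

Reading off H_k = ker ∂_k / im ∂_{k+1}:

  H_0: rank C_0 − rank ∂_1 = 5 − 4 = 1, and the invariant factors of ∂_1 are all 1, so H_0 = Z.

(K is a triangulation of the 3-sphere S^3.)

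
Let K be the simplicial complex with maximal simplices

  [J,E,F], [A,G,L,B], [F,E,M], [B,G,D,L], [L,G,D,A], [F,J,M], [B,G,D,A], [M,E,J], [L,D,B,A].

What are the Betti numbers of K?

b_0 = 2, b_1 = 0, b_2 = 1, b_3 = 1.

Fix the vertex order A < B < D < E < F < G < J < L < M and write every simplex with vertices in increasing order. Then dim K = 3 and the simplices of K are:

  0-simplices (9): A, B, D, E, F, G, J, L, M
  1-simplices (16): AB, AD, AG, AL, BD, BG, BL, DG, DL, EF, EJ, EM, FJ, FM, GL, JM
  2-simplices (14): ABD, ABG, ABL, ADG, ADL, AGL, BDG, BDL, BGL, DGL, EFJ, EFM, EJM, FJM
  3-simplices (5): ABDG, ABDL, ABGL, ADGL, BDGL

giving chain groups C_0 ≅ Z^9, C_1 ≅ Z^16, C_2 ≅ Z^14, C_3 ≅ Z^5.

Boundary ∂_1: C_1 → C_0 is given by ∂[p,q] = [q] − [p].
The 9×16 boundary matrix has rank 7 and Smith normal form diag(1,1,1,1,1,1,1).

Boundary ∂_2: C_2 → C_1 maps a triangle to the signed sum of its edges. For instance
  ∂AGL = GL − AL + AG,
  ∂EFJ = FJ − EJ + EF.
As a 16×14 matrix over Z this has rank 9, with invariant factors (1,1,1,1,1,1,1,1,1).

The boundary map ∂_3: C_3 → C_2 sends each 3-simplex σ to the alternating sum Σ_i (−1)^i (σ with its i-th vertex removed). For instance
  ∂ABDG = BDG − ADG + ABG − ABD,
  ∂ADGL = DGL − AGL + ADL − ADG.
The 14×5 boundary matrix has rank 4 and Smith normal form diag(1,1,1,1).

Now H_k = ker ∂_k / im ∂_{k+1}, so:

  H_0: rank C_0 − rank ∂_1 = 9 − 7 = 2, and the invariant factors of ∂_1 are all 1, so H_0 = Z^2.
  H_1: rank ker ∂_1 − rank ∂_2 = (16 − 7) − 9 = 0, and the invariant factors of ∂_2 are all 1, so H_1 = 0.
  H_2: rank ker ∂_2 − rank ∂_3 = (14 − 9) − 4 = 1, and the invariant factors of ∂_3 are all 1, so H_2 = Z.
  H_3: rank ker ∂_3 − rank ∂_4 = (5 − 4) − 0 = 1, and there is no ∂_4, so H_3 = Z.

Hence the Betti numbers are b_0 = 2, b_1 = 0, b_2 = 1, b_3 = 1.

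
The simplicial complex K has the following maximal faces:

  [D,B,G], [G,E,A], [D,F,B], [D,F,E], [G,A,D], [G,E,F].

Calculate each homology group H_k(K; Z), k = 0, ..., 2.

H_0 = Z,  H_1 = Z,  H_2 = 0.

Order the vertices as A < B < D < E < F < G. Listing each simplex with vertices in this order, K has dimension 2 with simplices:

  0-simplices (6): A, B, D, E, F, G
  1-simplices (12): AD, AE, AG, BD, BF, BG, DE, DF, DG, EF, EG, FG
  2-simplices (6): ADG, AEG, BDF, BDG, DEF, EFG

Hence C_0 ≅ Z^6, C_1 ≅ Z^12, C_2 ≅ Z^6.

∂_1: C_1 → C_0 is given by ∂[p,q] = [q] − [p].
The 6×12 boundary matrix has rank 5 and Smith normal form diag(1,1,1,1,1).

∂_2: C_2 → C_1 sends each 2-simplex [p,q,r] to [q,r] − [p,r] + [p,q]. For instance
  ∂AEG = EG − AG + AE,
  ∂EFG = FG − EG + EF.
This gives a 12×6 integer matrix of rank 6; reducing to Smith normal form yields diagonal entries (1,1,1,1,1,1).

From H_k ≅ ker(∂_k) / im(∂_{k+1}) we obtain:

  H_0: rank C_0 − rank ∂_1 = 6 − 5 = 1, and the invariant factors of ∂_1 are all 1, so H_0 = Z.
  H_1: rank ker ∂_1 − rank ∂_2 = (12 − 5) − 6 = 1, and the invariant factors of ∂_2 are all 1, so H_1 = Z.
  H_2: rank ker ∂_2 − rank ∂_3 = (6 − 6) − 0 = 0, and there is no ∂_3, so H_2 = 0.

(K is a triangulation of the cylinder S^1 x I.)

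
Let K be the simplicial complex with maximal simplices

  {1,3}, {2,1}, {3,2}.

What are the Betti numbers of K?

b_0 = 1, b_1 = 1.

Take the total order 1 < 2 < 3 on the vertex set. Then K (dimension 1) consists of the simplices:

  0-simplices (3): [1], [2], [3]
  1-simplices (3): [1,2], [1,3], [2,3]

Hence C_0 ≅ Z^3, C_1 ≅ Z^3.

Boundary ∂_1: C_1 → C_0 maps an edge to its endpoints' difference, ∂[p,q] = q − p.
As a 3×3 matrix over Z this has rank 2, with invariant factors (1,1).

Computing H_k = (kernel of ∂_k) / (image of ∂_{k+1}):

  H_0: rank C_0 − rank ∂_1 = 3 − 2 = 1, and the invariant factors of ∂_1 are all 1, so H_0 = Z.
  H_1: rank ker ∂_1 − rank ∂_2 = (3 − 2) − 0 = 1, and there is no ∂_2, so H_1 = Z.

(K is a triangulation of the circle S^1.)

Hence the Betti numbers are b_0 = 1, b_1 = 1.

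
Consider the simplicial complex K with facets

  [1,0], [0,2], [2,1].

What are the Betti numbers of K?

b_0 = 1, b_1 = 1.

Order the vertices as 0 < 1 < 2. Listing each simplex with vertices in this order, K has dimension 1 with simplices:

  0-simplices (3): [0], [1], [2]
  1-simplices (3): [0,1], [0,2], [1,2]

Hence C_0 ≅ Z^3, C_1 ≅ Z^3.

∂_1: C_1 → C_0 sends each edge [p,q] (with p < q) to q − p. For instance
  ∂[0,1] = [1] − [0].
As a 3×3 matrix over Z this has rank 2, with invariant factors (1,1).

Computing H_k = (kernel of ∂_k) / (image of ∂_{k+1}):

  H_0: rank C_0 − rank ∂_1 = 3 − 2 = 1, and the invariant factors of ∂_1 are all 1, so H_0 ≅ Z.
  H_1: rank ker ∂_1 − rank ∂_2 = (3 − 2) − 0 = 1, and there is no ∂_2, so H_1 ≅ Z.

As a check, the Euler characteristic is 3 − 3 = 0, which agrees with 1 − 1 = 0.

Hence the Betti numbers are b_0 = 1, b_1 = 1.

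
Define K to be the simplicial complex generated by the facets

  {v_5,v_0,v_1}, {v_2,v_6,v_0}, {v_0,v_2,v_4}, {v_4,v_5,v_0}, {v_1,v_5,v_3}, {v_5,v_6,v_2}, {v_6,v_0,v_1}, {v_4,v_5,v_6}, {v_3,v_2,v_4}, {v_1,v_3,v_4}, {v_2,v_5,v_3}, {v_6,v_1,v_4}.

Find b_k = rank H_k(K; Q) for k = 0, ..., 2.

b_0 = 1, b_1 = 0, b_2 = 0.

Take the total order v_0 < v_1 < v_2 < v_3 < v_4 < v_5 < v_6 on the vertex set. Then K (dimension 2) consists of the simplices:

  0-simplices (7): [v_0], [v_1], [v_2], [v_3], [v_4], [v_5], [v_6]
  1-simplices (18): (18 of them)
  2-simplices (12): (12 of them)

Hence C_0 ≅ Z^7, C_1 ≅ Z^18, C_2 ≅ Z^12.

∂_1: C_1 → C_0 sends each edge [p,q] (with p < q) to q − p. For instance
  ∂[v_3,v_4] = [v_4] − [v_3].
As a 7×18 matrix over Z this has rank 6, with invariant factors (1,1,1,1,1,1).

∂_2: C_2 → C_1 sends each 2-simplex [p,q,r] to [q,r] − [p,r] + [p,q]. For instance
  ∂[v_2,v_3,v_4] = [v_3,v_4] − [v_2,v_4] + [v_2,v_3],
  ∂[v_0,v_2,v_4] = [v_2,v_4] − [v_0,v_4] + [v_0,v_2].
The 18×12 boundary matrix has rank 12 and Smith normal form diag(1,1,1,1,1,1,1,1,1,1,1,2).

Reading off H_k = ker ∂_k / im ∂_{k+1}:

  H_0: rank C_0 − rank ∂_1 = 7 − 6 = 1, and the invariant factors of ∂_1 are all 1, so H_0 ≅ Z.
  H_1: rank ker ∂_1 − rank ∂_2 = (18 − 6) − 12 = 0, and ∂_2 has invariant factor 2 > 1, so H_1 ≅ Z/2.
  H_2: rank ker ∂_2 − rank ∂_3 = (12 − 12) − 0 = 0, and there is no ∂_3, so H_2 ≅ 0.

(K is a triangulation of the real projective plane RP^2.)

Hence the Betti numbers are b_0 = 1, b_1 = 0, b_2 = 0.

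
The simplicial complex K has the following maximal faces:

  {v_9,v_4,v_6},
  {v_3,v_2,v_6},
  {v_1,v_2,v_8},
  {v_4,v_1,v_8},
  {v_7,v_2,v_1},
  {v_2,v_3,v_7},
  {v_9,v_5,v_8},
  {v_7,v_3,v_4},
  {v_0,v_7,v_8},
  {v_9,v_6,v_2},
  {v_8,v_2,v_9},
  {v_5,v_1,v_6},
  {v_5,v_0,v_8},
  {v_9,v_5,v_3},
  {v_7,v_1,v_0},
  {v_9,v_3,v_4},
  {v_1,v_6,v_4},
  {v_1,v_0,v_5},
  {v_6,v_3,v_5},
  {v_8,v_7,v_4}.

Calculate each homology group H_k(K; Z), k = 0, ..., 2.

We work with the vertex ordering v_0 < v_1 < v_2 < v_3 < v_4 < v_5 < v_6 < v_7 < v_8 < v_9. The simplices of K, each written with vertices in increasing order, are:

  0-simplices (10): [v_0], [v_1], [v_2], [v_3], [v_4], [v_5], [v_6], [v_7], [v_8], [v_9]
  1-simplices (30): (30 of them)
  2-simplices (20): (20 of them)

Hence C_0 ≅ Z^10, C_1 ≅ Z^30, C_2 ≅ Z^20.

Boundary ∂_1: C_1 → C_0 sends each edge [p,q] (with p < q) to q − p. For instance
  ∂[v_4,v_9] = [v_9] − [v_4].
This gives a 10×30 integer matrix of rank 9; reducing to Smith normal form yields diagonal entries (1,1,1,1,1,1,1,1,1).

∂_2: C_2 → C_1 maps a triangle to the signed sum of its edges. For instance
  ∂[v_1,v_2,v_8] = [v_2,v_8] − [v_1,v_8] + [v_1,v_2],
  ∂[v_2,v_8,v_9] = [v_8,v_9] − [v_2,v_9] + [v_2,v_8].
The 30×20 boundary matrix has rank 20 and Smith normal form diag(1,1,1,1,1,1,1,1,1,1,1,1,1,1,1,1,1,1,1,2).

From H_k ≅ ker(∂_k) / im(∂_{k+1}) we obtain:

  H_0: rank C_0 − rank ∂_1 = 10 − 9 = 1, and the invariant factors of ∂_1 are all 1, so H_0 = Z.
  H_1: rank ker ∂_1 − rank ∂_2 = (30 − 9) − 20 = 1, and ∂_2 has invariant factor 2 > 1, so H_1 = Z ⊕ Z/2Z.
  H_2: rank ker ∂_2 − rank ∂_3 = (20 − 20) − 0 = 0, and there is no ∂_3, so H_2 = 0.

H_0 ≅ Z,  H_1 ≅ Z ⊕ Z/2Z,  H_2 = 0.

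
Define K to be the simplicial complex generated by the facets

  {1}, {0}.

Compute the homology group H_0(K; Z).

K has 2 vertices.
rank ∂_0 = 0, rank ∂_1 = 0 ⇒ b_0 = 2 − 0 − 0 = 2. So H_0 = Z^2.

H_0 = Z^2.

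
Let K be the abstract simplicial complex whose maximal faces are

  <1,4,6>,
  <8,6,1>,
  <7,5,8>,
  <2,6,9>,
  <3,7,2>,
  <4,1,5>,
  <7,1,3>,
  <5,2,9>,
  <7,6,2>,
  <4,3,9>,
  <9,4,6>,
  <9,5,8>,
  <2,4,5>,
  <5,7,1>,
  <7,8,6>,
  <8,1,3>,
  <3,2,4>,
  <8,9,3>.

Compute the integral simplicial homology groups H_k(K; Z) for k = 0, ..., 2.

Order the vertices as 1 < 2 < 3 < 4 < 5 < 6 < 7 < 8 < 9. Listing each simplex with vertices in this order, K has dimension 2 with simplices:

  0-simplices (9): [1], [2], [3], [4], [5], [6], [7], [8], [9]
  1-simplices (27): (27 of them)
  2-simplices (18): [1,3,7], [1,3,8], [1,4,5], [1,4,6], [1,5,7], [1,6,8], [2,3,4], [2,3,7], [2,4,5], [2,5,9], [2,6,7], [2,6,9], [3,4,9], [3,8,9], [4,6,9], [5,7,8], [5,8,9], [6,7,8]

so the chain groups are C_0 ≅ Z^9, C_1 ≅ Z^27, C_2 ≅ Z^18.

The boundary map ∂_1: C_1 → C_0 sends each edge [p,q] (with p < q) to q − p. For instance
  ∂[6,7] = [7] − [6].
The 9×27 boundary matrix has rank 8 and Smith normal form diag(1,1,1,1,1,1,1,1).

Boundary ∂_2: C_2 → C_1 maps a triangle to the signed sum of its edges. For instance
  ∂[3,4,9] = [4,9] − [3,9] + [3,4],
  ∂[1,4,5] = [4,5] − [1,5] + [1,4].
This gives a 27×18 integer matrix of rank 18; reducing to Smith normal form yields diagonal entries (1,1,1,1,1,1,1,1,1,1,1,1,1,1,1,1,1,2).

Now H_k = ker ∂_k / im ∂_{k+1}, so:

  H_0: rank C_0 − rank ∂_1 = 9 − 8 = 1, and the invariant factors of ∂_1 are all 1, so H_0 = Z.
  H_1: rank ker ∂_1 − rank ∂_2 = (27 − 8) − 18 = 1, and ∂_2 has invariant factor 2 > 1, so H_1 = Z ⊕ Z/2.
  H_2: rank ker ∂_2 − rank ∂_3 = (18 − 18) − 0 = 0, and there is no ∂_3, so H_2 = 0.

As a check, the Euler characteristic is 9 − 27 + 18 = 0, which agrees with 1 − 1 + 0 = 0.

H_0 ≅ Z,  H_1 ≅ Z ⊕ Z/2,  H_2 = 0.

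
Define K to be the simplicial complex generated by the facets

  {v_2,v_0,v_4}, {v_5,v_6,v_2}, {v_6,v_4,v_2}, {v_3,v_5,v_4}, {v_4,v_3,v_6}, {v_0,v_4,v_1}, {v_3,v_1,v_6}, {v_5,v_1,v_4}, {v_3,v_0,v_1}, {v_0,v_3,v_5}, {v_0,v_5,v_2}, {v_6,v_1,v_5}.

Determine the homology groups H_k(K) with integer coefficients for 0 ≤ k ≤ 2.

Fix the vertex order v_0 < v_1 < v_2 < v_3 < v_4 < v_5 < v_6 and write every simplex with vertices in increasing order. Then dim K = 2 and the simplices of K are:

  0-simplices (7): [v_0], [v_1], [v_2], [v_3], [v_4], [v_5], [v_6]
  1-simplices (18): (18 of them)
  2-simplices (12): (12 of them)

giving chain groups C_0 ≅ Z^7, C_1 ≅ Z^18, C_2 ≅ Z^12.

The boundary map ∂_1: C_1 → C_0 sends each edge [p,q] (with p < q) to q − p. For instance
  ∂[v_0,v_5] = [v_5] − [v_0].
This gives a 7×18 integer matrix of rank 6; reducing to Smith normal form yields diagonal entries (1,1,1,1,1,1).

The boundary map ∂_2: C_2 → C_1 sends each 2-simplex [p,q,r] to [q,r] − [p,r] + [p,q]. For instance
  ∂[v_0,v_2,v_4] = [v_2,v_4] − [v_0,v_4] + [v_0,v_2],
  ∂[v_0,v_3,v_5] = [v_3,v_5] − [v_0,v_5] + [v_0,v_3].
This gives a 18×12 integer matrix of rank 12; reducing to Smith normal form yields diagonal entries (1,1,1,1,1,1,1,1,1,1,1,2).

From H_k ≅ ker(∂_k) / im(∂_{k+1}) we obtain:

  H_0: rank C_0 − rank ∂_1 = 7 − 6 = 1, and the invariant factors of ∂_1 are all 1, so H_0 = Z.
  H_1: rank ker ∂_1 − rank ∂_2 = (18 − 6) − 12 = 0, and ∂_2 has invariant factor 2 > 1, so H_1 = Z/2.
  H_2: rank ker ∂_2 − rank ∂_3 = (12 − 12) − 0 = 0, and there is no ∂_3, so H_2 = 0.

H_0 ≅ Z,  H_1 ≅ Z/2,  H_2 = 0.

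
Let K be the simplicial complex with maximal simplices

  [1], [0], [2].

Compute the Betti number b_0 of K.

b_0 = 3.

Order the vertices as 0 < 1 < 2. Listing each simplex with vertices in this order, K has dimension 0 with simplices:

  0-simplices (3): [0], [1], [2]

giving chain groups C_0 ≅ Z^3.

Computing H_k = (kernel of ∂_k) / (image of ∂_{k+1}):

  H_0: rank C_0 − rank ∂_1 = 3 − 0 = 3, and there is no ∂_1, so H_0 = Z^3.

Hence the Betti numbers are b_0 = 3.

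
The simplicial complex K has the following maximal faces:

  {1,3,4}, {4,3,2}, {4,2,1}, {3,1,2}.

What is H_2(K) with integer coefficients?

H_2 ≅ Z.

We work with the vertex ordering 1 < 2 < 3 < 4. The simplices of K, each written with vertices in increasing order, are:

  0-simplices (4): [1], [2], [3], [4]
  1-simplices (6): [1,2], [1,3], [1,4], [2,3], [2,4], [3,4]
  2-simplices (4): [1,2,3], [1,2,4], [1,3,4], [2,3,4]

so the chain groups are C_0 ≅ Z^4, C_1 ≅ Z^6, C_2 ≅ Z^4.

Boundary ∂_1: C_1 → C_0 is given by ∂[p,q] = [q] − [p]. For instance
  ∂[3,4] = [4] − [3].
As a 4×6 matrix over Z this has rank 3, with invariant factors (1,1,1).

Boundary ∂_2: C_2 → C_1 maps a triangle to the signed sum of its edges. For instance
  ∂[1,3,4] = [3,4] − [1,4] + [1,3],
  ∂[2,3,4] = [3,4] − [2,4] + [2,3].
The resulting 6×4 matrix has rank 3, and its Smith normal form has invariant factors (1,1,1).

Reading off H_k = ker ∂_k / im ∂_{k+1}:

  H_2: rank ker ∂_2 − rank ∂_3 = (4 − 3) − 0 = 1, and there is no ∂_3, so H_2 ≅ Z.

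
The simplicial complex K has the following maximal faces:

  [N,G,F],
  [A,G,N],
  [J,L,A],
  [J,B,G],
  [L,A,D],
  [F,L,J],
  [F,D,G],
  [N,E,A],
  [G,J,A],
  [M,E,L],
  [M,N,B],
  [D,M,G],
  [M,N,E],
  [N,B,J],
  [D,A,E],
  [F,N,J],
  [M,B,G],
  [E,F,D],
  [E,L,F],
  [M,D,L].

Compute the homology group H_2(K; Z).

We work with the vertex ordering A < B < D < E < F < G < J < L < M < N. The simplices of K, each written with vertices in increasing order, are:

  0-simplices (10): A, B, D, E, F, G, J, L, M, N
  1-simplices (30): AD, AE, AG, AJ, AL, AN, BG, BJ, BM, BN, DE, DF, DG, DL, DM, EF, EL, EM, EN, FG, FJ, FL, FN, GJ, GM, GN, JL, JN, LM, MN
  2-simplices (20): ADE, ADL, AEN, AGJ, AGN, AJL, BGJ, BGM, BJN, BMN, DEF, DFG, DGM, DLM, EFL, ELM, EMN, FGN, FJL, FJN

giving chain groups C_0 ≅ Z^10, C_1 ≅ Z^30, C_2 ≅ Z^20.

∂_1: C_1 → C_0 sends each edge [p,q] (with p < q) to q − p. For instance
  ∂EL = L − E.
The 10×30 boundary matrix has rank 9 and Smith normal form diag(1,1,1,1,1,1,1,1,1).

The boundary map ∂_2: C_2 → C_1 acts by ∂[p,q,r] = [q,r] − [p,r] + [p,q]. For instance
  ∂ADL = DL − AL + AD,
  ∂AGJ = GJ − AJ + AG.
As a 30×20 matrix over Z this has rank 20, with invariant factors (1,1,1,1,1,1,1,1,1,1,1,1,1,1,1,1,1,1,1,2).

From H_k ≅ ker(∂_k) / im(∂_{k+1}) we obtain:

  H_2: rank ker ∂_2 − rank ∂_3 = (20 − 20) − 0 = 0, and there is no ∂_3, so H_2 ≅ 0.

H_2 = 0.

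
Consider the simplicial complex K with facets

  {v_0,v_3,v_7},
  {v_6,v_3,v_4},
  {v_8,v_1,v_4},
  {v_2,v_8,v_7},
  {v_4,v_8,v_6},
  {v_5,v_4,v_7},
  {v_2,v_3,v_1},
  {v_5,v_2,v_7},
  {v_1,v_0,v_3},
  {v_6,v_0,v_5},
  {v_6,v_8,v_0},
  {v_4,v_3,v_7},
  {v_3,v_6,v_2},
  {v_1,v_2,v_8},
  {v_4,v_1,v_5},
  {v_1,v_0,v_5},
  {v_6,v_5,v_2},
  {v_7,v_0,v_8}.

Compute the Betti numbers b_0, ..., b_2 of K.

Take the total order v_0 < v_1 < v_2 < v_3 < v_4 < v_5 < v_6 < v_7 < v_8 on the vertex set. Then K (dimension 2) consists of the simplices:

  0-simplices (9): [v_0], [v_1], [v_2], [v_3], [v_4], [v_5], [v_6], [v_7], [v_8]
  1-simplices (27): (27 of them)
  2-simplices (18): (18 of them)

so the chain groups are C_0 ≅ Z^9, C_1 ≅ Z^27, C_2 ≅ Z^18.

Boundary ∂_1: C_1 → C_0 sends each edge [p,q] (with p < q) to q − p. For instance
  ∂[v_4,v_7] = [v_7] − [v_4].
As a 9×27 matrix over Z this has rank 8, with invariant factors (1,1,1,1,1,1,1,1).

∂_2: C_2 → C_1 sends each 2-simplex [p,q,r] to [q,r] − [p,r] + [p,q]. For instance
  ∂[v_1,v_2,v_3] = [v_2,v_3] − [v_1,v_3] + [v_1,v_2],
  ∂[v_0,v_1,v_3] = [v_1,v_3] − [v_0,v_3] + [v_0,v_1].
This gives a 27×18 integer matrix of rank 17; reducing to Smith normal form yields diagonal entries (1,1,1,1,1,1,1,1,1,1,1,1,1,1,1,1,1).

Computing H_k = (kernel of ∂_k) / (image of ∂_{k+1}):

  H_0: rank C_0 − rank ∂_1 = 9 − 8 = 1, and the invariant factors of ∂_1 are all 1, so H_0 = Z.
  H_1: rank ker ∂_1 − rank ∂_2 = (27 − 8) − 17 = 2, and the invariant factors of ∂_2 are all 1, so H_1 = Z^2.
  H_2: rank ker ∂_2 − rank ∂_3 = (18 − 17) − 0 = 1, and there is no ∂_3, so H_2 = Z.

As a check, the Euler characteristic is 9 − 27 + 18 = 0, which agrees with 1 − 2 + 1 = 0.

Hence the Betti numbers are b_0 = 1, b_1 = 2, b_2 = 1.

b_0 = 1, b_1 = 2, b_2 = 1.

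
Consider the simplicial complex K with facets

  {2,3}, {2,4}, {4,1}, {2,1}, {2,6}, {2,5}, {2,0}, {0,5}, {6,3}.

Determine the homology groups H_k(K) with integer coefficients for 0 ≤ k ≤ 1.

H_0 = Z,  H_1 = Z^3.

Order the vertices as 0 < 1 < 2 < 3 < 4 < 5 < 6. Listing each simplex with vertices in this order, K has dimension 1 with simplices:

  0-simplices (7): [0], [1], [2], [3], [4], [5], [6]
  1-simplices (9): [0,2], [0,5], [1,2], [1,4], [2,3], [2,4], [2,5], [2,6], [3,6]

so the chain groups are C_0 ≅ Z^7, C_1 ≅ Z^9.

The boundary map ∂_1: C_1 → C_0 sends each edge [p,q] (with p < q) to q − p. For instance
  ∂[0,2] = [2] − [0].
The 7×9 boundary matrix has rank 6 and Smith normal form diag(1,1,1,1,1,1).

Now H_k = ker ∂_k / im ∂_{k+1}, so:

  H_0: rank C_0 − rank ∂_1 = 7 − 6 = 1, and the invariant factors of ∂_1 are all 1, so H_0 = Z.
  H_1: rank ker ∂_1 − rank ∂_2 = (9 − 6) − 0 = 3, and there is no ∂_2, so H_1 = Z^3.

As a check, the Euler characteristic is 7 − 9 = -2, which agrees with 1 − 3 = -2.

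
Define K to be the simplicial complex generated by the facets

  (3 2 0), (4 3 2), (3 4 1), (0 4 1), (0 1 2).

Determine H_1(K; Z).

H_1 = Z.

Order the vertices as 0 < 1 < 2 < 3 < 4. Listing each simplex with vertices in this order, K has dimension 2 with simplices:

  0-simplices (5): [0], [1], [2], [3], [4]
  1-simplices (10): [0,1], [0,2], [0,3], [0,4], [1,2], [1,3], [1,4], [2,3], [2,4], [3,4]
  2-simplices (5): [0,1,2], [0,1,4], [0,2,3], [1,3,4], [2,3,4]

Hence C_0 ≅ Z^5, C_1 ≅ Z^10, C_2 ≅ Z^5.

The boundary map ∂_1: C_1 → C_0 maps an edge to its endpoints' difference, ∂[p,q] = q − p.
This gives a 5×10 integer matrix of rank 4; reducing to Smith normal form yields diagonal entries (1,1,1,1).

The boundary map ∂_2: C_2 → C_1 acts by ∂[p,q,r] = [q,r] − [p,r] + [p,q]. For instance
  ∂[0,2,3] = [2,3] − [0,3] + [0,2],
  ∂[2,3,4] = [3,4] − [2,4] + [2,3].
As a 10×5 matrix over Z this has rank 5, with invariant factors (1,1,1,1,1).

From H_k ≅ ker(∂_k) / im(∂_{k+1}) we obtain:

  H_1: rank ker ∂_1 − rank ∂_2 = (10 − 4) − 5 = 1, and the invariant factors of ∂_2 are all 1, so H_1 ≅ Z.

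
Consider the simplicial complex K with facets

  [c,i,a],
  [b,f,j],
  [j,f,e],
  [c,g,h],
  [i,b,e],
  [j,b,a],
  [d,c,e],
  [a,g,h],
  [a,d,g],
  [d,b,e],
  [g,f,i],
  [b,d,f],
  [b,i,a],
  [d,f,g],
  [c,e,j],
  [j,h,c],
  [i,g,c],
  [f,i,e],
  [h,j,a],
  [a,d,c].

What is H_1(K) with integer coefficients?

H_1 ≅ Z ⊕ Z/2.

Fix the vertex order a < b < c < d < e < f < g < h < i < j and write every simplex with vertices in increasing order. Then dim K = 2 and the simplices of K are:

  0-simplices (10): a, b, c, d, e, f, g, h, i, j
  1-simplices (30): ab, ac, ad, ag, ah, ai, aj, bd, be, bf, bi, bj, cd, ce, cg, ch, ci, cj, de, df, dg, ef, ei, ej, fg, fi, fj, gh, gi, hj
  2-simplices (20): abi, abj, acd, aci, adg, agh, ahj, bde, bdf, bei, bfj, cde, cej, cgh, cgi, chj, dfg, efi, efj, fgi

Hence C_0 ≅ Z^10, C_1 ≅ Z^30, C_2 ≅ Z^20.

The boundary map ∂_1: C_1 → C_0 is given by ∂[p,q] = [q] − [p]. For instance
  ∂ce = e − c.
The 10×30 boundary matrix has rank 9 and Smith normal form diag(1,1,1,1,1,1,1,1,1).

Boundary ∂_2: C_2 → C_1 sends each 2-simplex [p,q,r] to [q,r] − [p,r] + [p,q]. For instance
  ∂dfg = fg − dg + df,
  ∂chj = hj − cj + ch.
This gives a 30×20 integer matrix of rank 20; reducing to Smith normal form yields diagonal entries (1,1,1,1,1,1,1,1,1,1,1,1,1,1,1,1,1,1,1,2).

Reading off H_k = ker ∂_k / im ∂_{k+1}:

  H_1: rank ker ∂_1 − rank ∂_2 = (30 − 9) − 20 = 1, and ∂_2 has invariant factor 2 > 1, so H_1 = Z ⊕ Z/2.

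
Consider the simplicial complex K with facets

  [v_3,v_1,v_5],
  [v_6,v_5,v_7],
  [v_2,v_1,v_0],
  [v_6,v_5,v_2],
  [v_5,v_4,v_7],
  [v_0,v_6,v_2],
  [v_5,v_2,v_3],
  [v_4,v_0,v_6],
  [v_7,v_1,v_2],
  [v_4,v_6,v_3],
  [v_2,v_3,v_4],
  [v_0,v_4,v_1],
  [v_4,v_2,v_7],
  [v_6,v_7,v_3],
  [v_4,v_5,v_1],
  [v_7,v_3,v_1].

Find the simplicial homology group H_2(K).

Fix the vertex order v_0 < v_1 < v_2 < v_3 < v_4 < v_5 < v_6 < v_7 and write every simplex with vertices in increasing order. Then dim K = 2 and the simplices of K are:

  0-simplices (8): [v_0], [v_1], [v_2], [v_3], [v_4], [v_5], [v_6], [v_7]
  1-simplices (24): (24 of them)
  2-simplices (16): (16 of them)

Hence C_0 ≅ Z^8, C_1 ≅ Z^24, C_2 ≅ Z^16.

∂_1: C_1 → C_0 maps an edge to its endpoints' difference, ∂[p,q] = q − p.
The resulting 8×24 matrix has rank 7, and its Smith normal form has invariant factors (1,1,1,1,1,1,1).

∂_2: C_2 → C_1 sends each 2-simplex [p,q,r] to [q,r] − [p,r] + [p,q]. For instance
  ∂[v_4,v_5,v_7] = [v_5,v_7] − [v_4,v_7] + [v_4,v_5],
  ∂[v_1,v_2,v_7] = [v_2,v_7] − [v_1,v_7] + [v_1,v_2].
The resulting 24×16 matrix has rank 15, and its Smith normal form has invariant factors (1,1,1,1,1,1,1,1,1,1,1,1,1,1,1).

Now H_k = ker ∂_k / im ∂_{k+1}, so:

  H_2: rank ker ∂_2 − rank ∂_3 = (16 − 15) − 0 = 1, and there is no ∂_3, so H_2 ≅ Z.

(K is a triangulation of the torus T^2.)

H_2 ≅ Z.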